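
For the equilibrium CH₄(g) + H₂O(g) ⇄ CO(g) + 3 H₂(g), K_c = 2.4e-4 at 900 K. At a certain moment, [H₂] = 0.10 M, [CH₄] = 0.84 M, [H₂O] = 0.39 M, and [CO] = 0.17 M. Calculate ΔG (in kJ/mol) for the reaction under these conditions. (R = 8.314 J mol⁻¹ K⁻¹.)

ΔG = 5.77 kJ/mol

Q_c = [CO]·[H₂]³ / ([CH₄]·[H₂O]) = (0.17)·(0.10)³ / ((0.84)·(0.39)) = 5.19e-4
ΔG = RT ln(Q_c/K_c) = (8.314 J mol⁻¹ K⁻¹)(900 K) × ln(5.19e-4/2.4e-4)
   = (7.483 kJ/mol)(0.7713) = 5.77 kJ/mol
ΔG > 0, so the forward reaction is non-spontaneous (proceeds in reverse).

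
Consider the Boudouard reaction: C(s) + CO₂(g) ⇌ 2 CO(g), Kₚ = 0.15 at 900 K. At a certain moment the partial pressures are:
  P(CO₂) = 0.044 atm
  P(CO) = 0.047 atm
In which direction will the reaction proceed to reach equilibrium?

(C is a pure solid — omitted from Qₚ.)
Qₚ = P(CO)² / P(CO₂) = (0.047)² / (0.044) = 0.050
Qₚ = 0.050 < Kₚ = 0.15, so the forward reaction proceeds.

in the forward direction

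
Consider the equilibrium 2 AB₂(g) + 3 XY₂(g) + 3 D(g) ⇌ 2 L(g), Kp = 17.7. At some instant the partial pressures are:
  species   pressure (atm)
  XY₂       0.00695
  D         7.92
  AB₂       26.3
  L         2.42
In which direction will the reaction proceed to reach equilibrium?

reverse (toward reactants)

Qp = P(L)² / (P(AB₂)²·P(XY₂)³·P(D)³) = (2.42)² / ((26.3)²·(0.00695)³·(7.92)³) = 50.8
Qp = 50.8 > Kp = 17.7, so the reverse reaction proceeds.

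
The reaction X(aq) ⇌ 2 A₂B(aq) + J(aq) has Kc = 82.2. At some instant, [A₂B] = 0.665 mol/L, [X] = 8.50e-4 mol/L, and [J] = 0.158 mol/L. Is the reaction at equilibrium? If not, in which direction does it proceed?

Qc = [A₂B]²·[J] / [X] = (0.665)²·(0.158) / (8.50e-4) = 82.2
Qc = 82.2 = Kc, so the system is already at equilibrium.

neither direction; the system is at equilibrium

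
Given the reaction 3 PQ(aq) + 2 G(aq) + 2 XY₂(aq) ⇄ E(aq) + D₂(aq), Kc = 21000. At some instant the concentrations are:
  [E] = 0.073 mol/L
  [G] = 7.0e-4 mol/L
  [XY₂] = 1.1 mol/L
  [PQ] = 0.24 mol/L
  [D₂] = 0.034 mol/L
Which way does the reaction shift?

Qc = [E]·[D₂] / ([PQ]³·[G]²·[XY₂]²) = (0.073)·(0.034) / ((0.24)³·(7.0e-4)²·(1.1)²) = 3.0e5
Qc = 3.0e5 > Kc = 21000, so the reverse reaction proceeds.

to the left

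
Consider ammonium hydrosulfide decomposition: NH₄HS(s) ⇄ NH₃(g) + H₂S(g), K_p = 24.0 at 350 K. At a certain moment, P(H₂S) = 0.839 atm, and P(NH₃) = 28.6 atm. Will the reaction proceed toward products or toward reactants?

no net change (already at equilibrium)

(NH₄HS is a pure solid — omitted from Q_p.)
Q_p = P(NH₃)·P(H₂S) = (28.6)·(0.839) = 24.0
Q_p = 24.0 = K_p, so the system is already at equilibrium.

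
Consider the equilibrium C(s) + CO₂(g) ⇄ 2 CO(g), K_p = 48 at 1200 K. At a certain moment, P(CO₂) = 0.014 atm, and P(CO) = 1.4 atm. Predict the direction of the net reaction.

(C is a pure solid — omitted from Q_p.)
Q_p = P(CO)² / P(CO₂) = (1.4)² / (0.014) = 140
Q_p = 140 > K_p = 48, so the reverse reaction proceeds.

toward reactants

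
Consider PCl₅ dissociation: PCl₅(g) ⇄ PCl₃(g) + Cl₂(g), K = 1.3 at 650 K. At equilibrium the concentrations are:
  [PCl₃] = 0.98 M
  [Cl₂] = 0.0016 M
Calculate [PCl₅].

[PCl₅] = 0.0012 M

At equilibrium, K = [PCl₃]·[Cl₂] / [PCl₅] = 1.3.
(0.98)·(0.0016) / ([PCl₅]) = 1.3
[PCl₅] = 0.00121 = 0.0012 M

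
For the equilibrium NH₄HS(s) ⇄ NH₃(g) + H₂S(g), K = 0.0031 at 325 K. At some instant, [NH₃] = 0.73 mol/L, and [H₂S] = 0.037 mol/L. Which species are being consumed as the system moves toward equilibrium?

(NH₄HS is a pure solid — omitted from Q.)
Q = [NH₃]·[H₂S] = (0.73)·(0.037) = 0.027
Q = 0.027 > K = 0.0031: net reverse reaction.

NH₃, H₂S (products)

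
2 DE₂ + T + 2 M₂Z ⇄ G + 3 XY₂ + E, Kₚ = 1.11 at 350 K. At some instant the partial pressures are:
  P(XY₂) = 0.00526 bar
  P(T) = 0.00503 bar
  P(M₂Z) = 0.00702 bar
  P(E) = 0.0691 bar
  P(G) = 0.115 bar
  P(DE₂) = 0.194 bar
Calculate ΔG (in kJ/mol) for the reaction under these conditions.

ΔG = -6.38 kJ/mol

Qₚ = P(G)·P(XY₂)³·P(E) / (P(DE₂)²·P(T)·P(M₂Z)²) = (0.115)·(0.00526)³·(0.0691) / ((0.194)²·(0.00503)·(0.00702)²) = 0.124
ΔG = RT ln(Qₚ/Kₚ) = (8.314 J mol⁻¹ K⁻¹)(350 K) × ln(0.124/1.11)
   = (2.910 kJ/mol)(-2.192) = -6.38 kJ/mol
ΔG < 0, so the forward reaction is spontaneous (proceeds forward).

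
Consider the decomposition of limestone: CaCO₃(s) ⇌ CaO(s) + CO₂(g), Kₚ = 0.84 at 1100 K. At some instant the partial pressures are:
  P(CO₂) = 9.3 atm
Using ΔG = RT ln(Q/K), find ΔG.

(CaCO₃, CaO are pure solids — omitted from Qₚ.)
Qₚ = P(CO₂) = 9.30
ΔG = RT ln(Qₚ/Kₚ) = (8.314 J mol⁻¹ K⁻¹)(1100 K) × ln(9.30/0.84)
   = (9.145 kJ/mol)(2.404) = 22.0 kJ/mol
ΔG > 0, so the forward reaction is non-spontaneous (proceeds in reverse).

ΔG = 22.0 kJ/mol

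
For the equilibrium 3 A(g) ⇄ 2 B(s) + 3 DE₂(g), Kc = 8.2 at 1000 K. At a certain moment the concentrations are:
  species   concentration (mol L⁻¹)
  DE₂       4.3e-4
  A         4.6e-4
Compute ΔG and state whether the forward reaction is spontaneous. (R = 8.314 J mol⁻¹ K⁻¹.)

ΔG = -19.2 kJ/mol; the forward reaction is spontaneous

(B is a pure solid — omitted from Qc.)
Qc = [DE₂]³ / [A]³ = (4.3e-4)³ / (4.6e-4)³ = 0.817
ΔG = RT ln(Qc/Kc) = (8.314 J mol⁻¹ K⁻¹)(1000 K) × ln(0.817/8.2)
   = (8.314 kJ/mol)(-2.306) = -19.2 kJ/mol
ΔG < 0, so the forward reaction is spontaneous (proceeds forward).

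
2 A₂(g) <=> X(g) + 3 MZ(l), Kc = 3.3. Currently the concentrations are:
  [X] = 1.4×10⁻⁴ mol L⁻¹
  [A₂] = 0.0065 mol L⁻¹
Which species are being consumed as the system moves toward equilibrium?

none (at equilibrium)

(MZ is a pure liquid — omitted from Qc.)
Qc = [X] / [A₂]² = (1.4×10⁻⁴) / (0.0065)² = 3.3
Qc = 3.3 = Kc; the system is at equilibrium.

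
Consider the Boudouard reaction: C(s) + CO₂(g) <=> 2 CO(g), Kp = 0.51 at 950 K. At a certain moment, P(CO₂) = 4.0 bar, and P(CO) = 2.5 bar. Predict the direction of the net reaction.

reverse (toward reactants)

(C is a pure solid — omitted from Qp.)
Qp = P(CO)² / P(CO₂) = (2.5)² / (4.0) = 1.6
Qp = 1.6 > Kp = 0.51, so the reverse reaction proceeds.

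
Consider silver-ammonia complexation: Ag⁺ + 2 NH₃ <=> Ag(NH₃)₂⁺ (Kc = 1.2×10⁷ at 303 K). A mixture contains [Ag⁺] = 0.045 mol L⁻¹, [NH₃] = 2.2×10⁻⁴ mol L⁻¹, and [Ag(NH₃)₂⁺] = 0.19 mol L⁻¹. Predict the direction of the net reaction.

to the left

Qc = [Ag(NH₃)₂⁺] / ([Ag⁺]·[NH₃]²) = (0.19) / ((0.045)·(2.2×10⁻⁴)²) = 8.7×10⁷
Qc = 8.7×10⁷ > Kc = 1.2×10⁷, so the reverse reaction proceeds.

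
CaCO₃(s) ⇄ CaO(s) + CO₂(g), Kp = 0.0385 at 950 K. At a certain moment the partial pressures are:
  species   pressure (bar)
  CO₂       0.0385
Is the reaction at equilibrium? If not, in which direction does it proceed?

no net change (already at equilibrium)

(CaCO₃, CaO are pure solids — omitted from Qp.)
Qp = P(CO₂) = 0.0385
Qp = 0.0385 = Kp, so the system is already at equilibrium.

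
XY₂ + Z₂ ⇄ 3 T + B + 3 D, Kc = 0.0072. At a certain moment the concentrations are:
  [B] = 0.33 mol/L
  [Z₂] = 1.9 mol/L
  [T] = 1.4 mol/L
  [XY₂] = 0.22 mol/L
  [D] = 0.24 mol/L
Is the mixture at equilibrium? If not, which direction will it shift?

no; Q > K, reaction proceeds in reverse

Qc = [T]³·[B]·[D]³ / ([XY₂]·[Z₂]) = (1.4)³·(0.33)·(0.24)³ / ((0.22)·(1.9)) = 0.030
Qc = 0.030 > Kc = 0.0072: net reverse reaction.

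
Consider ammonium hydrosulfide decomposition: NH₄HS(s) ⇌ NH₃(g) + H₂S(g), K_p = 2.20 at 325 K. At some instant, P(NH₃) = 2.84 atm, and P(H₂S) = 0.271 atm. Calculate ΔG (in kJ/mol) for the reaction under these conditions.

ΔG = -2.84 kJ/mol

(NH₄HS is a pure solid — omitted from Q_p.)
Q_p = P(NH₃)·P(H₂S) = (2.84)·(0.271) = 0.770
ΔG = RT ln(Q_p/K_p) = (8.314 J mol⁻¹ K⁻¹)(325 K) × ln(0.770/2.20)
   = (2.702 kJ/mol)(-1.050) = -2.84 kJ/mol
ΔG < 0, so the forward reaction is spontaneous (proceeds forward).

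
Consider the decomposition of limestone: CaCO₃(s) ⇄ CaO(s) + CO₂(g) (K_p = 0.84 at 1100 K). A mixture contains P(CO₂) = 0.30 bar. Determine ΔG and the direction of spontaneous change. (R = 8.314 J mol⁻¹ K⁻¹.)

(CaCO₃, CaO are pure solids — omitted from Q_p.)
Q_p = P(CO₂) = 0.300
ΔG = RT ln(Q_p/K_p) = (8.314 J mol⁻¹ K⁻¹)(1100 K) × ln(0.300/0.84)
   = (9.145 kJ/mol)(-1.030) = -9.42 kJ/mol
ΔG < 0, so the forward reaction is spontaneous (proceeds forward).

ΔG = -9.42 kJ/mol; the forward reaction is spontaneous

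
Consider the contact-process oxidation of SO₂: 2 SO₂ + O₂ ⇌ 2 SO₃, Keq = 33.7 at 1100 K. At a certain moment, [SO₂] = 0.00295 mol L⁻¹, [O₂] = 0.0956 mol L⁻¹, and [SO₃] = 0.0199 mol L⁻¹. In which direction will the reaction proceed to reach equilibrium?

reverse (toward reactants)

Q = [SO₃]² / ([SO₂]²·[O₂]) = (0.0199)² / ((0.00295)²·(0.0956)) = 476
Q = 476 > Keq = 33.7, so the reverse reaction proceeds.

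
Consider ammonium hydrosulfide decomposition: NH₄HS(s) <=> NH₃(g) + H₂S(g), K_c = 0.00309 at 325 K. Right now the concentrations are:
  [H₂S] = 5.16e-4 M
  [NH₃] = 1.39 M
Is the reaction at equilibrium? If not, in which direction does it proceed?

(NH₄HS is a pure solid — omitted from Q_c.)
Q_c = [NH₃]·[H₂S] = (1.39)·(5.16e-4) = 7.17e-4
Q_c = 7.17e-4 < K_c = 0.00309, so the forward reaction proceeds.

to the right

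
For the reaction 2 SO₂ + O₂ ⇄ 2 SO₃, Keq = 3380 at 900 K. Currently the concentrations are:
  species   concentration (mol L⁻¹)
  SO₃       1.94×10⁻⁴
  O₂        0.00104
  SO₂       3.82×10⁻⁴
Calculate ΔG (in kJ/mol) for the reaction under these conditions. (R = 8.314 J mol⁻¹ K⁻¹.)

Q = [SO₃]² / ([SO₂]²·[O₂]) = (1.94×10⁻⁴)² / ((3.82×10⁻⁴)²·(0.00104)) = 248
ΔG = RT ln(Q/Keq) = (8.314 J mol⁻¹ K⁻¹)(900 K) × ln(248/3380)
   = (7.483 kJ/mol)(-2.612) = -19.5 kJ/mol
ΔG < 0, so the forward reaction is spontaneous (proceeds forward).

ΔG = -19.5 kJ/mol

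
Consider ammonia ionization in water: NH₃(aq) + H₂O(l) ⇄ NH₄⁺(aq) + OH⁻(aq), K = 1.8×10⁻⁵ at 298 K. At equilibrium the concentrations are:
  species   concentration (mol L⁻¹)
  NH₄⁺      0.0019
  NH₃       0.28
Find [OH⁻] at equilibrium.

[OH⁻] = 0.0027 mol L⁻¹

(H₂O is a pure liquid — omitted from K.)
At equilibrium, K = [NH₄⁺]·[OH⁻] / [NH₃] = 1.8×10⁻⁵.
(0.0019)·([OH⁻]) / (0.28) = 1.8×10⁻⁵
[OH⁻] = 0.00265 = 0.0027 mol L⁻¹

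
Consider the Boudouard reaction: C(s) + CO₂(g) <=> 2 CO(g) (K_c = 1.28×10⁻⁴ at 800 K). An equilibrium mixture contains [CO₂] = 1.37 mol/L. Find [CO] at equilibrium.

[CO] = 0.0132 mol/L

(C is a pure solid — omitted from K_c.)
At equilibrium, K_c = [CO]² / [CO₂] = 1.28×10⁻⁴.
([CO])² / (1.37) = 1.28×10⁻⁴
[CO]² = 1.75×10⁻⁴ ⇒ [CO] = 0.0132 mol/L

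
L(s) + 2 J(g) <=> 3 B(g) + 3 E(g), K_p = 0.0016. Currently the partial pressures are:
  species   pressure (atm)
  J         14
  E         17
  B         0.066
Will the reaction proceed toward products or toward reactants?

in the reverse direction

(L is a pure solid — omitted from Q_p.)
Q_p = P(B)³·P(E)³ / P(J)² = (0.066)³·(17)³ / (14)² = 0.0072
Q_p = 0.0072 > K_p = 0.0016, so the reverse reaction proceeds.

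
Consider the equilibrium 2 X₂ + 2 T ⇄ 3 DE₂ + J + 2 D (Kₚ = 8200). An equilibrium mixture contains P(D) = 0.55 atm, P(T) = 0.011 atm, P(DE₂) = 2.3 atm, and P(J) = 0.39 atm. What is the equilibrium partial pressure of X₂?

At equilibrium, Kₚ = P(DE₂)³·P(J)·P(D)² / (P(X₂)²·P(T)²) = 8200.
(2.3)³·(0.39)·(0.55)² / ((P(X₂))²·(0.011)²) = 8200
P(X₂)² = 1.45 ⇒ P(X₂) = 1.2 atm

P(X₂) = 1.2 atm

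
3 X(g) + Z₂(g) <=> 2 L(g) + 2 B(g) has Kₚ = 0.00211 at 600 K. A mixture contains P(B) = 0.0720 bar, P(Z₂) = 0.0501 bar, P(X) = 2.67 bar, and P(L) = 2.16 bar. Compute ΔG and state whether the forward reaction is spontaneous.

Qₚ = P(L)²·P(B)² / (P(X)³·P(Z₂)) = (2.16)²·(0.0720)² / ((2.67)³·(0.0501)) = 0.0254
ΔG = RT ln(Qₚ/Kₚ) = (8.314 J mol⁻¹ K⁻¹)(600 K) × ln(0.0254/0.00211)
   = (4.988 kJ/mol)(2.488) = 12.4 kJ/mol
ΔG > 0, so the forward reaction is non-spontaneous (proceeds in reverse).

ΔG = 12.4 kJ/mol; the forward reaction is non-spontaneous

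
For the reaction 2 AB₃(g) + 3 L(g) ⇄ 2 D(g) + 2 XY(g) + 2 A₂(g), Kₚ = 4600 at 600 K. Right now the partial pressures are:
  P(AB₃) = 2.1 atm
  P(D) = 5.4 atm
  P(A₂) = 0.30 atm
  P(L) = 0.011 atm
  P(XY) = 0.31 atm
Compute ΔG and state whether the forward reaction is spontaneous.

Qₚ = P(D)²·P(XY)²·P(A₂)² / (P(AB₃)²·P(L)³) = (5.4)²·(0.31)²·(0.30)² / ((2.1)²·(0.011)³) = 43000
ΔG = RT ln(Qₚ/Kₚ) = (8.314 J mol⁻¹ K⁻¹)(600 K) × ln(43000/4600)
   = (4.988 kJ/mol)(2.235) = 11.1 kJ/mol
ΔG > 0, so the forward reaction is non-spontaneous (proceeds in reverse).

ΔG = 11.1 kJ/mol; the forward reaction is non-spontaneous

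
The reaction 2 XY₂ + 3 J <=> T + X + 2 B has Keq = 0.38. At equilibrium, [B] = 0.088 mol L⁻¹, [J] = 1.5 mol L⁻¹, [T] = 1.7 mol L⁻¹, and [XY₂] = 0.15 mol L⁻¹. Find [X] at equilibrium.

At equilibrium, Keq = [T]·[X]·[B]² / ([XY₂]²·[J]³) = 0.38.
(1.7)·([X])·(0.088)² / ((0.15)²·(1.5)³) = 0.38
[X] = 2.19 = 2.2 mol L⁻¹

[X] = 2.2 mol L⁻¹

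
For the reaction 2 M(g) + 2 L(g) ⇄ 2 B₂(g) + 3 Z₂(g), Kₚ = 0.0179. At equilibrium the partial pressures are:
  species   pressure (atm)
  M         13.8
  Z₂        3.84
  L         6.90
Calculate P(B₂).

At equilibrium, Kₚ = P(B₂)²·P(Z₂)³ / (P(M)²·P(L)²) = 0.0179.
(P(B₂))²·(3.84)³ / ((13.8)²·(6.90)²) = 0.0179
P(B₂)² = 2.87 ⇒ P(B₂) = 1.69 atm

P(B₂) = 1.69 atm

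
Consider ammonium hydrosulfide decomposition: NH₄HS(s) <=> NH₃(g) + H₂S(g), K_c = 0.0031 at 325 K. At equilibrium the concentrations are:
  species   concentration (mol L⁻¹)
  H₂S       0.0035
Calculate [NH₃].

(NH₄HS is a pure solid — omitted from K_c.)
At equilibrium, K_c = [NH₃]·[H₂S] = 0.0031.
([NH₃])·(0.0035) = 0.0031
[NH₃] = 0.886 = 0.89 mol L⁻¹

[NH₃] = 0.89 mol L⁻¹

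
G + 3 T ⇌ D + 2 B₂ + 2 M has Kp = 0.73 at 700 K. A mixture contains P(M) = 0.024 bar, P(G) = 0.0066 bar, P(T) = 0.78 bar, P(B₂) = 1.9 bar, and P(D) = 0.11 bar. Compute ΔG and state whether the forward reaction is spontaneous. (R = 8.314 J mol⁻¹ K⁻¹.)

ΔG = -13.4 kJ/mol; the forward reaction is spontaneous

Qp = P(D)·P(B₂)²·P(M)² / (P(G)·P(T)³) = (0.11)·(1.9)²·(0.024)² / ((0.0066)·(0.78)³) = 0.0730
ΔG = RT ln(Qp/Kp) = (8.314 J mol⁻¹ K⁻¹)(700 K) × ln(0.0730/0.73)
   = (5.820 kJ/mol)(-2.303) = -13.4 kJ/mol
ΔG < 0, so the forward reaction is spontaneous (proceeds forward).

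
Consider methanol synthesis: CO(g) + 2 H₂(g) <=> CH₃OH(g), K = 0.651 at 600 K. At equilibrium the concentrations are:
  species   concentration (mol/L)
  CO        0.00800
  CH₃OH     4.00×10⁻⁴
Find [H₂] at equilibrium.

[H₂] = 0.277 mol/L

At equilibrium, K = [CH₃OH] / ([CO]·[H₂]²) = 0.651.
(4.00×10⁻⁴) / ((0.00800)·([H₂])²) = 0.651
[H₂]² = 0.0768 ⇒ [H₂] = 0.277 mol/L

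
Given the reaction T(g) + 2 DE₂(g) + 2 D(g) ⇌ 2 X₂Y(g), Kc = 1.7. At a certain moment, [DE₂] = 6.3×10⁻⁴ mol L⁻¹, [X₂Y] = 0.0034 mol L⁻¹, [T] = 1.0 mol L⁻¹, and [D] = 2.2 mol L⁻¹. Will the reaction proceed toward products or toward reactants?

reverse (toward reactants)

Qc = [X₂Y]² / ([T]·[DE₂]²·[D]²) = (0.0034)² / ((1.0)·(6.3×10⁻⁴)²·(2.2)²) = 6.0
Qc = 6.0 > Kc = 1.7, so the reverse reaction proceeds.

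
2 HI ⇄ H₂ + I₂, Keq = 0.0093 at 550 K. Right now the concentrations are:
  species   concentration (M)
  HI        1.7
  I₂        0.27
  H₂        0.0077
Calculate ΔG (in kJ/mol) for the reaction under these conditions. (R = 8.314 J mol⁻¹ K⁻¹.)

ΔG = -11.7 kJ/mol

Q = [H₂]·[I₂] / [HI]² = (0.0077)·(0.27) / (1.7)² = 7.19e-4
ΔG = RT ln(Q/Keq) = (8.314 J mol⁻¹ K⁻¹)(550 K) × ln(7.19e-4/0.0093)
   = (4.573 kJ/mol)(-2.560) = -11.7 kJ/mol
ΔG < 0, so the forward reaction is spontaneous (proceeds forward).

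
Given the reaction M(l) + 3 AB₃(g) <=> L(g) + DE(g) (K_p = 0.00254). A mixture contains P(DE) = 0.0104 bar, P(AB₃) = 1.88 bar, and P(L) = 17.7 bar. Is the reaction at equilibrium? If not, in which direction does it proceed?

toward reactants

(M is a pure liquid — omitted from Q_p.)
Q_p = P(L)·P(DE) / P(AB₃)³ = (17.7)·(0.0104) / (1.88)³ = 0.0277
Q_p = 0.0277 > K_p = 0.00254, so the reverse reaction proceeds.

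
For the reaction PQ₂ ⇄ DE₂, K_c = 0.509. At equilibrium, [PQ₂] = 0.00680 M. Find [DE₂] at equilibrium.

At equilibrium, K_c = [DE₂] / [PQ₂] = 0.509.
([DE₂]) / (0.00680) = 0.509
[DE₂] = 0.00346 M

[DE₂] = 0.00346 M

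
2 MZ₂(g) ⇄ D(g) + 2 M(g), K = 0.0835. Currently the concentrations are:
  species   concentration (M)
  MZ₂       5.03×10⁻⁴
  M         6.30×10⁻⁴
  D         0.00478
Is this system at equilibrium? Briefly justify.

Q = [D]·[M]² / [MZ₂]² = (0.00478)·(6.30×10⁻⁴)² / (5.03×10⁻⁴)² = 0.00750
Q = 0.00750 < K = 0.0835: net forward reaction.

no; Q < K, reaction proceeds forward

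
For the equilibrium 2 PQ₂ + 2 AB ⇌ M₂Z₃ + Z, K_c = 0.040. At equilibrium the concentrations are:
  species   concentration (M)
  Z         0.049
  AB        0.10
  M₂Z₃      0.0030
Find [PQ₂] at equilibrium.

At equilibrium, K_c = [M₂Z₃]·[Z] / ([PQ₂]²·[AB]²) = 0.040.
(0.0030)·(0.049) / (([PQ₂])²·(0.10)²) = 0.040
[PQ₂]² = 0.367 ⇒ [PQ₂] = 0.61 M

[PQ₂] = 0.61 M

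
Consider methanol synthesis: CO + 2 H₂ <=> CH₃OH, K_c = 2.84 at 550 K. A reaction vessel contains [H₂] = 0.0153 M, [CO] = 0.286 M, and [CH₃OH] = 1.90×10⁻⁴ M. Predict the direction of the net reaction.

neither direction; the system is at equilibrium

Q_c = [CH₃OH] / ([CO]·[H₂]²) = (1.90×10⁻⁴) / ((0.286)·(0.0153)²) = 2.84
Q_c = 2.84 = K_c, so the system is already at equilibrium.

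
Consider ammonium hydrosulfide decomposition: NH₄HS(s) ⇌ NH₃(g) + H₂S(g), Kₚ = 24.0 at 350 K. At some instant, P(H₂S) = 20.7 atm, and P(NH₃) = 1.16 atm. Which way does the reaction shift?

neither direction; the system is at equilibrium

(NH₄HS is a pure solid — omitted from Qₚ.)
Qₚ = P(NH₃)·P(H₂S) = (1.16)·(20.7) = 24.0
Qₚ = 24.0 = Kₚ, so the system is already at equilibrium.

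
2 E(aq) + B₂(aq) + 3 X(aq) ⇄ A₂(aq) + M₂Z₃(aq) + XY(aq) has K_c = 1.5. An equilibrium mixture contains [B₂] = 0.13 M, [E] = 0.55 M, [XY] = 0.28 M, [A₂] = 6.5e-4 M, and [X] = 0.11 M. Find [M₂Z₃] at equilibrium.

At equilibrium, K_c = [A₂]·[M₂Z₃]·[XY] / ([E]²·[B₂]·[X]³) = 1.5.
(6.5e-4)·([M₂Z₃])·(0.28) / ((0.55)²·(0.13)·(0.11)³) = 1.5
[M₂Z₃] = 0.431 = 0.43 M

[M₂Z₃] = 0.43 M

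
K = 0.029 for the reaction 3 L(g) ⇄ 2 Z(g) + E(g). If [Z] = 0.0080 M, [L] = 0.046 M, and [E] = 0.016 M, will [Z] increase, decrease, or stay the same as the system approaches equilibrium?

Q = [Z]²·[E] / [L]³ = (0.0080)²·(0.016) / (0.046)³ = 0.011
Q = 0.011 < K = 0.029: net forward reaction.
Z is a product, so it increases.

increase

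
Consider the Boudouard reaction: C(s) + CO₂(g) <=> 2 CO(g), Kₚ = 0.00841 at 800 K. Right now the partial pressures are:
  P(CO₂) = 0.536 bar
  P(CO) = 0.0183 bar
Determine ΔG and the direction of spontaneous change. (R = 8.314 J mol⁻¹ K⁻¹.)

ΔG = -17.3 kJ/mol; the forward reaction is spontaneous

(C is a pure solid — omitted from Qₚ.)
Qₚ = P(CO)² / P(CO₂) = (0.0183)² / (0.536) = 6.25×10⁻⁴
ΔG = RT ln(Qₚ/Kₚ) = (8.314 J mol⁻¹ K⁻¹)(800 K) × ln(6.25×10⁻⁴/0.00841)
   = (6.651 kJ/mol)(-2.599) = -17.3 kJ/mol
ΔG < 0, so the forward reaction is spontaneous (proceeds forward).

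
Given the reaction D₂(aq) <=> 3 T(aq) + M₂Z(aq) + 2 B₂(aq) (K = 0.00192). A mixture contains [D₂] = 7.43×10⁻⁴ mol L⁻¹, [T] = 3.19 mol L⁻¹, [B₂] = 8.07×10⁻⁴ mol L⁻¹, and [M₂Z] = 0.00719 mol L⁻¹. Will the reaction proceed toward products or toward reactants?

Q = [T]³·[M₂Z]·[B₂]² / [D₂] = (3.19)³·(0.00719)·(8.07×10⁻⁴)² / (7.43×10⁻⁴) = 2.05×10⁻⁴
Q = 2.05×10⁻⁴ < K = 0.00192, so the forward reaction proceeds.

in the forward direction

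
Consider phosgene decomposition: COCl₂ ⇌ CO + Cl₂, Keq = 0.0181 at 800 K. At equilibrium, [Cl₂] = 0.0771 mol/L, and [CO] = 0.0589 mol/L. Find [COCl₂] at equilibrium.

[COCl₂] = 0.251 mol/L

At equilibrium, Keq = [CO]·[Cl₂] / [COCl₂] = 0.0181.
(0.0589)·(0.0771) / ([COCl₂]) = 0.0181
[COCl₂] = 0.251 mol/L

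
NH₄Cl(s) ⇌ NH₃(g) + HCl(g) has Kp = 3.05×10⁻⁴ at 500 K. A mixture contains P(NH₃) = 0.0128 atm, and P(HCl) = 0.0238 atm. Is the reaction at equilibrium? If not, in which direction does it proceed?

(NH₄Cl is a pure solid — omitted from Qp.)
Qp = P(NH₃)·P(HCl) = (0.0128)·(0.0238) = 3.05×10⁻⁴
Qp = 3.05×10⁻⁴ = Kp, so the system is already at equilibrium.

no net change (already at equilibrium)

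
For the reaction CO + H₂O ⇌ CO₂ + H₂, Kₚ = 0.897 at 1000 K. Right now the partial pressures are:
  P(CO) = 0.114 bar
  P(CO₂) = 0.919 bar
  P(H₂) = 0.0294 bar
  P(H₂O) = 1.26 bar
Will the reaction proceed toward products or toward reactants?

toward products

Qₚ = P(CO₂)·P(H₂) / (P(CO)·P(H₂O)) = (0.919)·(0.0294) / ((0.114)·(1.26)) = 0.188
Qₚ = 0.188 < Kₚ = 0.897, so the forward reaction proceeds.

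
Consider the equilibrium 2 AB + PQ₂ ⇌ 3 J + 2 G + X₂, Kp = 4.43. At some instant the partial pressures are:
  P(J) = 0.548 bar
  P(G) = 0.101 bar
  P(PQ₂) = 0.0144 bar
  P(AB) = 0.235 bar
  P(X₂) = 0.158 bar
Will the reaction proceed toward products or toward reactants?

to the right

Qp = P(J)³·P(G)²·P(X₂) / (P(AB)²·P(PQ₂)) = (0.548)³·(0.101)²·(0.158) / ((0.235)²·(0.0144)) = 0.334
Qp = 0.334 < Kp = 4.43, so the forward reaction proceeds.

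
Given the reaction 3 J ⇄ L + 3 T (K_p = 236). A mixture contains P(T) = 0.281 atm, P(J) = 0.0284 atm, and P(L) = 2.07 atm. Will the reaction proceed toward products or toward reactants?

reverse (toward reactants)

Q_p = P(L)·P(T)³ / P(J)³ = (2.07)·(0.281)³ / (0.0284)³ = 2010
Q_p = 2010 > K_p = 236, so the reverse reaction proceeds.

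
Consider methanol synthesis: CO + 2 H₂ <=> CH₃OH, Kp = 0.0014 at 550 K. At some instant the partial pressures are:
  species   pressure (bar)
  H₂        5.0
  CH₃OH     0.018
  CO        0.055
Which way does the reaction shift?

in the reverse direction

Qp = P(CH₃OH) / (P(CO)·P(H₂)²) = (0.018) / ((0.055)·(5.0)²) = 0.013
Qp = 0.013 > Kp = 0.0014, so the reverse reaction proceeds.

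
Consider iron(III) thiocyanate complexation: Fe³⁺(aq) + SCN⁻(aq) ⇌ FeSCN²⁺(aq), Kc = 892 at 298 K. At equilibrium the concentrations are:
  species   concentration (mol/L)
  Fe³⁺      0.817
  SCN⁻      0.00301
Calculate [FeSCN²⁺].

At equilibrium, Kc = [FeSCN²⁺] / ([Fe³⁺]·[SCN⁻]) = 892.
([FeSCN²⁺]) / ((0.817)·(0.00301)) = 892
[FeSCN²⁺] = 2.19 mol/L

[FeSCN²⁺] = 2.19 mol/L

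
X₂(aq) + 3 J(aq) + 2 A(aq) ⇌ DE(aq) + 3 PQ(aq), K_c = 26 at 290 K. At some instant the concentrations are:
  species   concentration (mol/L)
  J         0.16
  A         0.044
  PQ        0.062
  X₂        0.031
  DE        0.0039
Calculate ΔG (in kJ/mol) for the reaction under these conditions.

ΔG = -4.65 kJ/mol

Q_c = [DE]·[PQ]³ / ([X₂]·[J]³·[A]²) = (0.0039)·(0.062)³ / ((0.031)·(0.16)³·(0.044)²) = 3.78
ΔG = RT ln(Q_c/K_c) = (8.314 J mol⁻¹ K⁻¹)(290 K) × ln(3.78/26)
   = (2.411 kJ/mol)(-1.928) = -4.65 kJ/mol
ΔG < 0, so the forward reaction is spontaneous (proceeds forward).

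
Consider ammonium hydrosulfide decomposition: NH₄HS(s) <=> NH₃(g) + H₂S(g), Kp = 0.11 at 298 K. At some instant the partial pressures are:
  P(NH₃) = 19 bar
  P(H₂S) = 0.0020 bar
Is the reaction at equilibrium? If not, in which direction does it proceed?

(NH₄HS is a pure solid — omitted from Qp.)
Qp = P(NH₃)·P(H₂S) = (19)·(0.0020) = 0.038
Qp = 0.038 < Kp = 0.11, so the forward reaction proceeds.

to the right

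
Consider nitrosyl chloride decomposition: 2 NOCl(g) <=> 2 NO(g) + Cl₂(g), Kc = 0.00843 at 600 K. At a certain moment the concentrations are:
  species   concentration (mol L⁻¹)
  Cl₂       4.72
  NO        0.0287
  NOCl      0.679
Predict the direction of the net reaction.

Qc = [NO]²·[Cl₂] / [NOCl]² = (0.0287)²·(4.72) / (0.679)² = 0.00843
Qc = 0.00843 = Kc, so the system is already at equilibrium.

neither direction; the system is at equilibrium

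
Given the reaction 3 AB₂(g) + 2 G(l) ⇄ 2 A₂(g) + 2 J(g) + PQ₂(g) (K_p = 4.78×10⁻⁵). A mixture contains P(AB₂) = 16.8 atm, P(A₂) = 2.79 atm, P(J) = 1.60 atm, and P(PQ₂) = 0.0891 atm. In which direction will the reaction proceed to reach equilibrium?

in the reverse direction

(G is a pure liquid — omitted from Q_p.)
Q_p = P(A₂)²·P(J)²·P(PQ₂) / P(AB₂)³ = (2.79)²·(1.60)²·(0.0891) / (16.8)³ = 3.74×10⁻⁴
Q_p = 3.74×10⁻⁴ > K_p = 4.78×10⁻⁵, so the reverse reaction proceeds.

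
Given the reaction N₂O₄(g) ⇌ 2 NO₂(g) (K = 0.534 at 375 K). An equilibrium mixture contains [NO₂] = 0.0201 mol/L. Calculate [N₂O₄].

At equilibrium, K = [NO₂]² / [N₂O₄] = 0.534.
(0.0201)² / ([N₂O₄]) = 0.534
[N₂O₄] = 7.57e-4 mol/L

[N₂O₄] = 7.57e-4 mol/L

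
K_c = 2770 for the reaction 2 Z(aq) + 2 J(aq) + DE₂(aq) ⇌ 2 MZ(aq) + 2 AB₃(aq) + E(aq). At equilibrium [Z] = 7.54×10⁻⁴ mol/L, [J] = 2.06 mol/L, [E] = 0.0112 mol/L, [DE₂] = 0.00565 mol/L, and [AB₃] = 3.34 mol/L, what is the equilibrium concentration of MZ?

At equilibrium, K_c = [MZ]²·[AB₃]²·[E] / ([Z]²·[J]²·[DE₂]) = 2770.
([MZ])²·(3.34)²·(0.0112) / ((7.54×10⁻⁴)²·(2.06)²·(0.00565)) = 2770
[MZ]² = 3.02×10⁻⁴ ⇒ [MZ] = 0.0174 mol/L

[MZ] = 0.0174 mol/L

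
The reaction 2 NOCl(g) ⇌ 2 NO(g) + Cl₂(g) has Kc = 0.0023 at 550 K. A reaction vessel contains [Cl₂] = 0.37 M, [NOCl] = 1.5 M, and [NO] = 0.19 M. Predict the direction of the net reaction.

Qc = [NO]²·[Cl₂] / [NOCl]² = (0.19)²·(0.37) / (1.5)² = 0.0059
Qc = 0.0059 > Kc = 0.0023, so the reverse reaction proceeds.

to the left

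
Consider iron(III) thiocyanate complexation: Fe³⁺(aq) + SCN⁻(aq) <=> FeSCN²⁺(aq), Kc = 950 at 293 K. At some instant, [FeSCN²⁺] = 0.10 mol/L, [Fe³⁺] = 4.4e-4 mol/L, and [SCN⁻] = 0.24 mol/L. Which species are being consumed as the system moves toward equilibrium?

none (at equilibrium)

Qc = [FeSCN²⁺] / ([Fe³⁺]·[SCN⁻]) = (0.10) / ((4.4e-4)·(0.24)) = 950
Qc = 950 = Kc; the system is at equilibrium.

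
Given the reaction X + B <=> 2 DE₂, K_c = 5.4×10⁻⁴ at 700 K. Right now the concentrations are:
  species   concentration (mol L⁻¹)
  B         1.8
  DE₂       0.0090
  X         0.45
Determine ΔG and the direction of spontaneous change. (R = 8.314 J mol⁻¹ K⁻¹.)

ΔG = -9.81 kJ/mol; the forward reaction is spontaneous

Q_c = [DE₂]² / ([X]·[B]) = (0.0090)² / ((0.45)·(1.8)) = 1.00×10⁻⁴
ΔG = RT ln(Q_c/K_c) = (8.314 J mol⁻¹ K⁻¹)(700 K) × ln(1.00×10⁻⁴/5.4×10⁻⁴)
   = (5.820 kJ/mol)(-1.686) = -9.81 kJ/mol
ΔG < 0, so the forward reaction is spontaneous (proceeds forward).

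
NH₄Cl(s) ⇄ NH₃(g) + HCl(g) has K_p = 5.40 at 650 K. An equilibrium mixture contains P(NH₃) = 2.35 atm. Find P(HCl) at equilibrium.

P(HCl) = 2.30 atm

(NH₄Cl is a pure solid — omitted from K_p.)
At equilibrium, K_p = P(NH₃)·P(HCl) = 5.40.
(2.35)·(P(HCl)) = 5.40
P(HCl) = 2.30 atm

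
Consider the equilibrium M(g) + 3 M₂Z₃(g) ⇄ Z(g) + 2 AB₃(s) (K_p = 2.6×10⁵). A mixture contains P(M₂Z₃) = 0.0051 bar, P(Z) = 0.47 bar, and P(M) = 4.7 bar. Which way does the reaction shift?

(AB₃ is a pure solid — omitted from Q_p.)
Q_p = P(Z) / (P(M)·P(M₂Z₃)³) = (0.47) / ((4.7)·(0.0051)³) = 7.5×10⁵
Q_p = 7.5×10⁵ > K_p = 2.6×10⁵, so the reverse reaction proceeds.

toward reactants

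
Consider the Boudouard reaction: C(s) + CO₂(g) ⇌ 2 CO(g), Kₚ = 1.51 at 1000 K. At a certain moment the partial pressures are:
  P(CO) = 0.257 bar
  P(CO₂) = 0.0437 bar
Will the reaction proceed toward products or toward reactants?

(C is a pure solid — omitted from Qₚ.)
Qₚ = P(CO)² / P(CO₂) = (0.257)² / (0.0437) = 1.51
Qₚ = 1.51 = Kₚ, so the system is already at equilibrium.

at equilibrium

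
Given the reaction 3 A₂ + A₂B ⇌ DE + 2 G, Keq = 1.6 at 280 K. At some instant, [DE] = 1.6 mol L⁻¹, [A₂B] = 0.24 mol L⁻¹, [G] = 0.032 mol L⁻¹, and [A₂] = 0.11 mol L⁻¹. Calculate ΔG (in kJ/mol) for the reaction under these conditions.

ΔG = 2.71 kJ/mol

Q = [DE]·[G]² / ([A₂]³·[A₂B]) = (1.6)·(0.032)² / ((0.11)³·(0.24)) = 5.13
ΔG = RT ln(Q/Keq) = (8.314 J mol⁻¹ K⁻¹)(280 K) × ln(5.13/1.6)
   = (2.328 kJ/mol)(1.165) = 2.71 kJ/mol
ΔG > 0, so the forward reaction is non-spontaneous (proceeds in reverse).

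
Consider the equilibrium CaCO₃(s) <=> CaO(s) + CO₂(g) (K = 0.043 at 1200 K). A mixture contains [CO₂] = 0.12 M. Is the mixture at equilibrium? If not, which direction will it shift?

no; Q > K, reaction proceeds in reverse

(CaCO₃, CaO are pure solids — omitted from Q.)
Q = [CO₂] = 0.12
Q = 0.12 > K = 0.043: net reverse reaction.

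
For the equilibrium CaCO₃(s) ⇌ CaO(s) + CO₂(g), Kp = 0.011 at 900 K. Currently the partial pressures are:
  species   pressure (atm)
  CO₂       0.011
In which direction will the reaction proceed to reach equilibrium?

neither direction; the system is at equilibrium

(CaCO₃, CaO are pure solids — omitted from Qp.)
Qp = P(CO₂) = 0.011
Qp = 0.011 = Kp, so the system is already at equilibrium.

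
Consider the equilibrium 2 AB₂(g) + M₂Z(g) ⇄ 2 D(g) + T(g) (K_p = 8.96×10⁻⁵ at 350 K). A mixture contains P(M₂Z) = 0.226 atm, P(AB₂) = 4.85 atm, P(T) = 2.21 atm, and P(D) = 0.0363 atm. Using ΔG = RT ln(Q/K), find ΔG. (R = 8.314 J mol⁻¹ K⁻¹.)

ΔG = 5.27 kJ/mol

Q_p = P(D)²·P(T) / (P(AB₂)²·P(M₂Z)) = (0.0363)²·(2.21) / ((4.85)²·(0.226)) = 5.48×10⁻⁴
ΔG = RT ln(Q_p/K_p) = (8.314 J mol⁻¹ K⁻¹)(350 K) × ln(5.48×10⁻⁴/8.96×10⁻⁵)
   = (2.910 kJ/mol)(1.811) = 5.27 kJ/mol
ΔG > 0, so the forward reaction is non-spontaneous (proceeds in reverse).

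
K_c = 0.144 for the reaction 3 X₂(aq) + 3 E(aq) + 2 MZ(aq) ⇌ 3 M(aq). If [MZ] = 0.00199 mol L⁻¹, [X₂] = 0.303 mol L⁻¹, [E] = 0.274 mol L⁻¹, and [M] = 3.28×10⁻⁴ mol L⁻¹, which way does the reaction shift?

Q_c = [M]³ / ([X₂]³·[E]³·[MZ]²) = (3.28×10⁻⁴)³ / ((0.303)³·(0.274)³·(0.00199)²) = 0.0156
Q_c = 0.0156 < K_c = 0.144, so the forward reaction proceeds.

forward (toward products)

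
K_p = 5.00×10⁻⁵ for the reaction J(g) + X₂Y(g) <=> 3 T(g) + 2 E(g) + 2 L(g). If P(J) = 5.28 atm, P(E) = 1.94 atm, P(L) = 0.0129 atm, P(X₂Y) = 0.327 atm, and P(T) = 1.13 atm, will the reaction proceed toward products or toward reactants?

Q_p = P(T)³·P(E)²·P(L)² / (P(J)·P(X₂Y)) = (1.13)³·(1.94)²·(0.0129)² / ((5.28)·(0.327)) = 5.23×10⁻⁴
Q_p = 5.23×10⁻⁴ > K_p = 5.00×10⁻⁵, so the reverse reaction proceeds.

reverse (toward reactants)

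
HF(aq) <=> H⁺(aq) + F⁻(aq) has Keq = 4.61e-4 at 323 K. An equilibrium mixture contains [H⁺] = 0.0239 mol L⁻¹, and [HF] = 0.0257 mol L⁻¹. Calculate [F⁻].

[F⁻] = 4.96e-4 mol L⁻¹

At equilibrium, Keq = [H⁺]·[F⁻] / [HF] = 4.61e-4.
(0.0239)·([F⁻]) / (0.0257) = 4.61e-4
[F⁻] = 4.96e-4 mol L⁻¹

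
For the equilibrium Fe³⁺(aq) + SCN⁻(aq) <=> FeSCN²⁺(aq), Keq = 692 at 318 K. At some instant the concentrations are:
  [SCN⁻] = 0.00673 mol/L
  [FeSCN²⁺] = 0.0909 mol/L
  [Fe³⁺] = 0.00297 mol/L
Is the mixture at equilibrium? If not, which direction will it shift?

no; Q > K, reaction proceeds in reverse

Q = [FeSCN²⁺] / ([Fe³⁺]·[SCN⁻]) = (0.0909) / ((0.00297)·(0.00673)) = 4550
Q = 4550 > Keq = 692: net reverse reaction.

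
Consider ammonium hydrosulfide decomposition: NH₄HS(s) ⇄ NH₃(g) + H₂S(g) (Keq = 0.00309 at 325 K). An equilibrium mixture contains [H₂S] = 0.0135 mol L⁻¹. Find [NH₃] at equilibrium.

(NH₄HS is a pure solid — omitted from Keq.)
At equilibrium, Keq = [NH₃]·[H₂S] = 0.00309.
([NH₃])·(0.0135) = 0.00309
[NH₃] = 0.229 mol L⁻¹

[NH₃] = 0.229 mol L⁻¹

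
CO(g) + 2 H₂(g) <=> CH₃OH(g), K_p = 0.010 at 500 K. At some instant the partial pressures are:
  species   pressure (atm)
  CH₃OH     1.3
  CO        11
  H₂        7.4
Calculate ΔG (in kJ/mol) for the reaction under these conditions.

ΔG = -6.37 kJ/mol

Q_p = P(CH₃OH) / (P(CO)·P(H₂)²) = (1.3) / ((11)·(7.4)²) = 0.00216
ΔG = RT ln(Q_p/K_p) = (8.314 J mol⁻¹ K⁻¹)(500 K) × ln(0.00216/0.010)
   = (4.157 kJ/mol)(-1.532) = -6.37 kJ/mol
ΔG < 0, so the forward reaction is spontaneous (proceeds forward).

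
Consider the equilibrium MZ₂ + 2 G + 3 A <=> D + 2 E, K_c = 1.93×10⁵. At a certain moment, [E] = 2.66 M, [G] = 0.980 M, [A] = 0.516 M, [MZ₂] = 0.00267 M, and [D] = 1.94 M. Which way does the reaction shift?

toward products

Q_c = [D]·[E]² / ([MZ₂]·[G]²·[A]³) = (1.94)·(2.66)² / ((0.00267)·(0.980)²·(0.516)³) = 39000
Q_c = 39000 < K_c = 1.93×10⁵, so the forward reaction proceeds.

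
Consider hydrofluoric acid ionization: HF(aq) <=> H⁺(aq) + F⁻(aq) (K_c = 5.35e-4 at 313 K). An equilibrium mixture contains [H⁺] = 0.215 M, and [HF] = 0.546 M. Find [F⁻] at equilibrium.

[F⁻] = 0.00136 M

At equilibrium, K_c = [H⁺]·[F⁻] / [HF] = 5.35e-4.
(0.215)·([F⁻]) / (0.546) = 5.35e-4
[F⁻] = 0.00136 M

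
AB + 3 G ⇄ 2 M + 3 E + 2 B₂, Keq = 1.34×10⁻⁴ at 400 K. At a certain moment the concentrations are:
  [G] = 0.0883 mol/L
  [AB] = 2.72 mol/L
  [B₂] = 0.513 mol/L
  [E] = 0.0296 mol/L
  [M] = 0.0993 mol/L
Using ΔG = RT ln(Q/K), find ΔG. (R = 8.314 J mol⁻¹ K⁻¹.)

ΔG = -4.38 kJ/mol

Q = [M]²·[E]³·[B₂]² / ([AB]·[G]³) = (0.0993)²·(0.0296)³·(0.513)² / ((2.72)·(0.0883)³) = 3.59×10⁻⁵
ΔG = RT ln(Q/Keq) = (8.314 J mol⁻¹ K⁻¹)(400 K) × ln(3.59×10⁻⁵/1.34×10⁻⁴)
   = (3.326 kJ/mol)(-1.317) = -4.38 kJ/mol
ΔG < 0, so the forward reaction is spontaneous (proceeds forward).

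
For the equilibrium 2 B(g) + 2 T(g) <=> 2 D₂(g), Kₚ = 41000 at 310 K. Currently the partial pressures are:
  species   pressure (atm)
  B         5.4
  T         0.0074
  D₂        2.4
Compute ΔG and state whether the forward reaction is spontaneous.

Qₚ = P(D₂)² / (P(B)²·P(T)²) = (2.4)² / ((5.4)²·(0.0074)²) = 3610
ΔG = RT ln(Qₚ/Kₚ) = (8.314 J mol⁻¹ K⁻¹)(310 K) × ln(3610/41000)
   = (2.577 kJ/mol)(-2.430) = -6.26 kJ/mol
ΔG < 0, so the forward reaction is spontaneous (proceeds forward).

ΔG = -6.26 kJ/mol; the forward reaction is spontaneous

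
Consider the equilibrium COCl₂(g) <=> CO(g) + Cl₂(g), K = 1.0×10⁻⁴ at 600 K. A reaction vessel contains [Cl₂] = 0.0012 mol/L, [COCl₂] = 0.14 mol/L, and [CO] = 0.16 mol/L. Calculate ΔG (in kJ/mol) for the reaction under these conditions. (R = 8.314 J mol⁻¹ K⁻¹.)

ΔG = 13.1 kJ/mol

Q = [CO]·[Cl₂] / [COCl₂] = (0.16)·(0.0012) / (0.14) = 0.00137
ΔG = RT ln(Q/K) = (8.314 J mol⁻¹ K⁻¹)(600 K) × ln(0.00137/1.0×10⁻⁴)
   = (4.988 kJ/mol)(2.617) = 13.1 kJ/mol
ΔG > 0, so the forward reaction is non-spontaneous (proceeds in reverse).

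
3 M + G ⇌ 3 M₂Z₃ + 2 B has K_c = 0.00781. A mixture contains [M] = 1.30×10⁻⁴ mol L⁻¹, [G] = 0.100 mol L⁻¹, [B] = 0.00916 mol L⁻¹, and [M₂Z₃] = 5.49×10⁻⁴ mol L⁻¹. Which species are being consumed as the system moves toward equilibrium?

M₂Z₃, B (products)

Q_c = [M₂Z₃]³·[B]² / ([M]³·[G]) = (5.49×10⁻⁴)³·(0.00916)² / ((1.30×10⁻⁴)³·(0.100)) = 0.0632
Q_c = 0.0632 > K_c = 0.00781: net reverse reaction.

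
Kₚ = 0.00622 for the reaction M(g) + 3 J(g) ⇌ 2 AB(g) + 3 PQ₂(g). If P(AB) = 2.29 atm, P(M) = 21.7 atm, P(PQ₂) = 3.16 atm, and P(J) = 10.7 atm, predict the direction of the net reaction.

no net change (already at equilibrium)

Qₚ = P(AB)²·P(PQ₂)³ / (P(M)·P(J)³) = (2.29)²·(3.16)³ / ((21.7)·(10.7)³) = 0.00622
Qₚ = 0.00622 = Kₚ, so the system is already at equilibrium.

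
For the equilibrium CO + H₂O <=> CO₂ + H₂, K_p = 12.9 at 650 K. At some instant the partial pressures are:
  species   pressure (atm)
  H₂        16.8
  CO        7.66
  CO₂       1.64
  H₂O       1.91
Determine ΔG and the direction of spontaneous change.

ΔG = -10.4 kJ/mol; the forward reaction is spontaneous

Q_p = P(CO₂)·P(H₂) / (P(CO)·P(H₂O)) = (1.64)·(16.8) / ((7.66)·(1.91)) = 1.88
ΔG = RT ln(Q_p/K_p) = (8.314 J mol⁻¹ K⁻¹)(650 K) × ln(1.88/12.9)
   = (5.404 kJ/mol)(-1.926) = -10.4 kJ/mol
ΔG < 0, so the forward reaction is spontaneous (proceeds forward).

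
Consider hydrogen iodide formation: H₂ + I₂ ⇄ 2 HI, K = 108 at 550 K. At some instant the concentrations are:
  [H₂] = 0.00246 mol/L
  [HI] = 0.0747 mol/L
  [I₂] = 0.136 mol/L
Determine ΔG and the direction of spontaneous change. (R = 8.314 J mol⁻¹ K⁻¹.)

Q = [HI]² / ([H₂]·[I₂]) = (0.0747)² / ((0.00246)·(0.136)) = 16.7
ΔG = RT ln(Q/K) = (8.314 J mol⁻¹ K⁻¹)(550 K) × ln(16.7/108)
   = (4.573 kJ/mol)(-1.867) = -8.54 kJ/mol
ΔG < 0, so the forward reaction is spontaneous (proceeds forward).

ΔG = -8.54 kJ/mol; the forward reaction is spontaneous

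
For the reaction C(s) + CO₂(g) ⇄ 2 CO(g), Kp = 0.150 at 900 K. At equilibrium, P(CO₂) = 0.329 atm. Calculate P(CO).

P(CO) = 0.222 atm

(C is a pure solid — omitted from Kp.)
At equilibrium, Kp = P(CO)² / P(CO₂) = 0.150.
(P(CO))² / (0.329) = 0.150
P(CO)² = 0.0494 ⇒ P(CO) = 0.222 atm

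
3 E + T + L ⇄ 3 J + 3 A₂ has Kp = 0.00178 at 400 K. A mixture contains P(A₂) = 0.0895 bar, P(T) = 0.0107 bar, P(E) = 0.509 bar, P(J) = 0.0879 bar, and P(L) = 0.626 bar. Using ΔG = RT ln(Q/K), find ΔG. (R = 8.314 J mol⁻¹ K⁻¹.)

Qp = P(J)³·P(A₂)³ / (P(E)³·P(T)·P(L)) = (0.0879)³·(0.0895)³ / ((0.509)³·(0.0107)·(0.626)) = 5.51×10⁻⁴
ΔG = RT ln(Qp/Kp) = (8.314 J mol⁻¹ K⁻¹)(400 K) × ln(5.51×10⁻⁴/0.00178)
   = (3.326 kJ/mol)(-1.173) = -3.90 kJ/mol
ΔG < 0, so the forward reaction is spontaneous (proceeds forward).

ΔG = -3.90 kJ/mol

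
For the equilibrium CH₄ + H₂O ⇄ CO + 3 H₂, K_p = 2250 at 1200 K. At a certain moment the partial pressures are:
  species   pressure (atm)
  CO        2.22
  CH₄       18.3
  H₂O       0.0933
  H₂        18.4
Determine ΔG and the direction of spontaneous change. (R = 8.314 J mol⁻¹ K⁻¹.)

ΔG = 12.8 kJ/mol; the forward reaction is non-spontaneous

Q_p = P(CO)·P(H₂)³ / (P(CH₄)·P(H₂O)) = (2.22)·(18.4)³ / ((18.3)·(0.0933)) = 8100
ΔG = RT ln(Q_p/K_p) = (8.314 J mol⁻¹ K⁻¹)(1200 K) × ln(8100/2250)
   = (9.977 kJ/mol)(1.281) = 12.8 kJ/mol
ΔG > 0, so the forward reaction is non-spontaneous (proceeds in reverse).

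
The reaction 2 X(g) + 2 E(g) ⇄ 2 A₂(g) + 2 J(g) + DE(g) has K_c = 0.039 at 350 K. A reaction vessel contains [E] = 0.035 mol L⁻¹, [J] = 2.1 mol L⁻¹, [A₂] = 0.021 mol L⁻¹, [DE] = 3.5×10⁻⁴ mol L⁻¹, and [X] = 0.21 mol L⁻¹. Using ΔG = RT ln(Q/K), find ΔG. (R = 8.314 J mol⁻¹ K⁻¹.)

Q_c = [A₂]²·[J]²·[DE] / ([X]²·[E]²) = (0.021)²·(2.1)²·(3.5×10⁻⁴) / ((0.21)²·(0.035)²) = 0.0126
ΔG = RT ln(Q_c/K_c) = (8.314 J mol⁻¹ K⁻¹)(350 K) × ln(0.0126/0.039)
   = (2.910 kJ/mol)(-1.130) = -3.29 kJ/mol
ΔG < 0, so the forward reaction is spontaneous (proceeds forward).

ΔG = -3.29 kJ/mol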